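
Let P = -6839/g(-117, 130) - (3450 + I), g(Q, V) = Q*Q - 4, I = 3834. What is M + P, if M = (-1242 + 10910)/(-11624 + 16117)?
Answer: -63966797181/8783815 ≈ -7282.3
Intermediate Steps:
g(Q, V) = -4 + Q**2 (g(Q, V) = Q**2 - 4 = -4 + Q**2)
P = -14241197/1955 (P = -6839/(-4 + (-117)**2) - (3450 + 3834) = -6839/(-4 + 13689) - 1*7284 = -6839/13685 - 7284 = -6839*1/13685 - 7284 = -977/1955 - 7284 = -14241197/1955 ≈ -7284.5)
M = 9668/4493 ≈ 2.1518
M + P = 9668/4493 - 14241197/1955 = -63966797181/8783815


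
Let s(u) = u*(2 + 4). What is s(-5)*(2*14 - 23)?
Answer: -150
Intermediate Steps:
s(u) = 6*u (s(u) = u*6 = 6*u)
s(-5)*(2*14 - 23) = (6*(-5))*(2*14 - 23) = -30*(28 - 23) = -30*5 = -150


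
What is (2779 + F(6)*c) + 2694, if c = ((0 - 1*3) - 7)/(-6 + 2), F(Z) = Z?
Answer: 5488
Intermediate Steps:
c = 5/2 (c = ((0 - 3) - 7)/(-4) = (-3 - 7)*(-¼) = -10*(-¼) = 5/2 ≈ 2.5000)
(2779 + F(6)*c) + 2694 = (2779 + 6*(5/2)) + 2694 = (2779 + 15) + 2694 = 2794 + 2694 = 5488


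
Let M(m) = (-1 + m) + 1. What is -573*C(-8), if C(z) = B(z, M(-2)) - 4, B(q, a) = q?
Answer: 6876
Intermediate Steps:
M(m) = m
C(z) = -4 + z (C(z) = z - 4 = -4 + z)
-573*C(-8) = -573*(-4 - 8) = -573*(-12) = 6876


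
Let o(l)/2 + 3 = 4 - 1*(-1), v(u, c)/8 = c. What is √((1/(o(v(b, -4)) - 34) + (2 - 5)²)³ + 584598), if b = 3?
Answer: √474108333270/900 ≈ 765.06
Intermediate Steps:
v(u, c) = 8*c
o(l) = 4 (o(l) = -6 + 2*(4 - 1*(-1)) = -6 + 2*(4 + 1) = -6 + 2*5 = -6 + 10 = 4)
√((1/(o(v(b, -4)) - 34) + (2 - 5)²)³ + 584598) = √((1/(4 - 34) + (2 - 5)²)³ + 584598) = √((1/(-30) + (-3)²)³ + 584598) = √((-1/30 + 9)³ + 584598) = √((269/30)³ + 584598) = √(19465109/27000 + 584598) = √(15803611109/27000) = √474108333270/900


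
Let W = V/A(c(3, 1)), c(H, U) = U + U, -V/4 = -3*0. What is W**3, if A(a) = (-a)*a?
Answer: 0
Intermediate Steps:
V = 0 (V = -(-12)*0 = -4*0 = 0)
c(H, U) = 2*U
A(a) = -a**2
W = 0 (W = 0/((-(2*1)**2)) = 0/((-1*2**2)) = 0/((-1*4)) = 0/(-4) = 0*(-1/4) = 0)
W**3 = 0**3 = 0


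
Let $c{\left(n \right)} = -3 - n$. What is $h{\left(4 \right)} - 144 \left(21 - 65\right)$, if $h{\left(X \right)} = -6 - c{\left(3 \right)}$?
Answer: $6336$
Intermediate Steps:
$h{\left(X \right)} = 0$ ($h{\left(X \right)} = -6 - \left(-3 - 3\right) = -6 - -6 = -6 + 6 = 0$)
$h{\left(4 \right)} - 144 \left(21 - 65\right) = 0 - 144 \left(21 - 65\right) = 0 - -6336 = 0 + 6336 = 6336$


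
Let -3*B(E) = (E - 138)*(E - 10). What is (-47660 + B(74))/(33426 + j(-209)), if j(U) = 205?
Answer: -138884/100893 ≈ -1.3765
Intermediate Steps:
B(E) = -(-138 + E)*(-10 + E)/3 (B(E) = -(E - 138)*(E - 10)/3 = -(-138 + E)*(-10 + E)/3)
(-47660 + B(74))/(33426 + j(-209)) = (-47660 + (-460 - 1/3*74**2 + (148/3)*74))/(33426 + 205) = (-47660 + (-460 - 1/3*5476 + 10952/3))/33631 = (-47660 + (-460 - 5476/3 + 10952/3))*(1/33631) = (-47660 + 4096/3)*(1/33631) = -138884/3*1/33631 = -138884/100893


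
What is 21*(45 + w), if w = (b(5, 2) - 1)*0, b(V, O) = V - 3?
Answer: 945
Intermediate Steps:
b(V, O) = -3 + V
w = 0 (w = ((-3 + 5) - 1)*0 = (2 - 1)*0 = 1*0 = 0)
21*(45 + w) = 21*(45 + 0) = 21*45 = 945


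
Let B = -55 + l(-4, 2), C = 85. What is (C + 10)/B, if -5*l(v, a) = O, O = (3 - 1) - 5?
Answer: -475/272 ≈ -1.7463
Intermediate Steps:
O = -3 (O = 2 - 5 = -3)
l(v, a) = ⅗ (l(v, a) = -⅕*(-3) = ⅗)
B = -272/5 (B = -55 + ⅗ = -272/5 ≈ -54.400)
(C + 10)/B = (85 + 10)/(-272/5) = 95*(-5/272) = -475/272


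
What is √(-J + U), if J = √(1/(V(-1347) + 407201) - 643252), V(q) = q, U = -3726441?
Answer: √(-613809931075384356 - 405854*I*√105954841572049778)/405854 ≈ 0.20774 - 1930.4*I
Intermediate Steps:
J = I*√105954841572049778/405854 (J = √(1/(-1347 + 407201) - 643252) = √(1/405854 - 643252) = √(-261066397207/405854) = I*√105954841572049778/405854 ≈ 802.03*I)
√(-J + U) = √(-I*√105954841572049778/405854 - 3726441) = √(-3726441 - I*√105954841572049778/405854)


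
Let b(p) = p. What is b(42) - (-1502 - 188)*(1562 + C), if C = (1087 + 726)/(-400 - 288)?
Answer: 906566783/344 ≈ 2.6354e+6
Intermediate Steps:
C = -1813/688 (C = 1813/(-688) = 1813*(-1/688) = -1813/688 ≈ -2.6352)
b(42) - (-1502 - 188)*(1562 + C) = 42 - (-1502 - 188)*(1562 - 1813/688) = 42 - (-1690)*1072843/688 = 42 - 1*(-906552335/344) = 42 + 906552335/344 = 906566783/344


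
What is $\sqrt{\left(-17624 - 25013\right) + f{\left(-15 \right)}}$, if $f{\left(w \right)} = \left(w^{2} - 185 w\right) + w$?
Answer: $2 i \sqrt{9913} \approx 199.13 i$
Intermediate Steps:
$f{\left(w \right)} = w^{2} - 184 w$
$\sqrt{\left(-17624 - 25013\right) + f{\left(-15 \right)}} = \sqrt{\left(-17624 - 25013\right) - 15 \left(-184 - 15\right)} = \sqrt{-42637 - -2985} = \sqrt{-42637 + 2985} = \sqrt{-39652} = 2 i \sqrt{9913}$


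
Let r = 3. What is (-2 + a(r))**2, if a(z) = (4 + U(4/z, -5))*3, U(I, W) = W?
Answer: 25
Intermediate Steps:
a(z) = -3 (a(z) = (4 - 5)*3 = -1*3 = -3)
(-2 + a(r))**2 = (-2 - 3)**2 = (-5)**2 = 25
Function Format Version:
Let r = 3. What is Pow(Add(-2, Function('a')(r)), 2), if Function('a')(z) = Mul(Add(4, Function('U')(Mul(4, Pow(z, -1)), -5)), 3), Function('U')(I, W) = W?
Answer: 25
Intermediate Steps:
Function('a')(z) = -3 (Function('a')(z) = Mul(Add(4, -5), 3) = Mul(-1, 3) = -3)
Pow(Add(-2, Function('a')(r)), 2) = Pow(Add(-2, -3), 2) = Pow(-5, 2) = 25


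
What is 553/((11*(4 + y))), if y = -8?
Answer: -553/44 ≈ -12.568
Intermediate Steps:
553/((11*(4 + y))) = 553/((11*(4 - 8))) = 553/((11*(-4))) = 553/(-44) = 553*(-1/44) = -553/44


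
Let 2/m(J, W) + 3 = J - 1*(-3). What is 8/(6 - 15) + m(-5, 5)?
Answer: -58/45 ≈ -1.2889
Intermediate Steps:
m(J, W) = 2/J (m(J, W) = 2/(-3 + (J - 1*(-3))) = 2/(-3 + (J + 3)) = 2/(-3 + (3 + J)) = 2/J)
8/(6 - 15) + m(-5, 5) = 8/(6 - 15) + 2/(-5) = 8/(-9) + 2*(-⅕) = 8*(-⅑) - ⅖ = -8/9 - ⅖ = -58/45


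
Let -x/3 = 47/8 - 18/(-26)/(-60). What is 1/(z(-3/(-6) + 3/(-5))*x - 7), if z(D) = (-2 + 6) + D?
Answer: -400/30241 ≈ -0.013227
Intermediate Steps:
x = -9147/520 (x = -3*(47/8 - 18/(-26)/(-60)) = -3*(47*(1/8) - 18*(-1/26)*(-1/60)) = -3*(47/8 + (9/13)*(-1/60)) = -3*(47/8 - 3/260) = -3*3049/520 = -9147/520 ≈ -17.590)
z(D) = 4 + D
1/(z(-3/(-6) + 3/(-5))*x - 7) = 1/((4 + (-3/(-6) + 3/(-5)))*(-9147/520) - 7) = 1/((4 + (-3*(-1/6) + 3*(-1/5)))*(-9147/520) - 7) = 1/((4 + (1/2 - 3/5))*(-9147/520) - 7) = 1/((4 - 1/10)*(-9147/520) - 7) = 1/((39/10)*(-9147/520) - 7) = 1/(-27441/400 - 7) = 1/(-30241/400) = -400/30241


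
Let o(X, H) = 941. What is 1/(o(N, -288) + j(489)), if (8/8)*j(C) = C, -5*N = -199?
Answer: 1/1430 ≈ 0.00069930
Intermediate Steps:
N = 199/5 (N = -⅕*(-199) = 199/5 ≈ 39.800)
j(C) = C
1/(o(N, -288) + j(489)) = 1/(941 + 489) = 1/1430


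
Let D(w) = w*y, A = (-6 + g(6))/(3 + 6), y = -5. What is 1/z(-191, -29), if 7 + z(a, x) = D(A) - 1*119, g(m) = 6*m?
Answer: -3/428 ≈ -0.0070093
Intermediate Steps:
A = 10/3 (A = (-6 + 6*6)/(3 + 6) = (-6 + 36)/9 = 30*(1/9) = 10/3 ≈ 3.3333)
D(w) = -5*w (D(w) = w*(-5) = -5*w)
z(a, x) = -428/3 (z(a, x) = -7 + (-5*10/3 - 1*119) = -7 + (-50/3 - 119) = -7 - 407/3 = -428/3)
1/z(-191, -29) = 1/(-428/3) = -3/428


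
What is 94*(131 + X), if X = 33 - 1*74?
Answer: 8460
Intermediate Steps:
X = -41 (X = 33 - 74 = -41)
94*(131 + X) = 94*(131 - 41) = 94*90 = 8460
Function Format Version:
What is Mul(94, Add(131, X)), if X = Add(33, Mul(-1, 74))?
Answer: 8460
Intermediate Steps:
X = -41 (X = Add(33, -74) = -41)
Mul(94, Add(131, X)) = Mul(94, Add(131, -41)) = Mul(94, 90) = 8460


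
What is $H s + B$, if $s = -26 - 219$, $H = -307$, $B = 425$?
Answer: $75640$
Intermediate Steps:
$s = -245$
$H s + B = \left(-307\right) \left(-245\right) + 425 = 75215 + 425 = 75640$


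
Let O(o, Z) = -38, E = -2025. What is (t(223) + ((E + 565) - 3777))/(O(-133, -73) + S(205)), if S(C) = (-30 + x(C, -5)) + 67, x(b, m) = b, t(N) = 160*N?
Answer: 30443/204 ≈ 149.23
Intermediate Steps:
S(C) = 37 + C (S(C) = (-30 + C) + 67 = 37 + C)
(t(223) + ((E + 565) - 3777))/(O(-133, -73) + S(205)) = (160*223 + ((-2025 + 565) - 3777))/(-38 + (37 + 205)) = (35680 + (-1460 - 3777))/(-38 + 242) = (35680 - 5237)/204 = 30443*(1/204) = 30443/204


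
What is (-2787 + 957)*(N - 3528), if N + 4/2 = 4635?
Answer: -2022150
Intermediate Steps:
N = 4633 (N = -2 + 4635 = 4633)
(-2787 + 957)*(N - 3528) = (-2787 + 957)*(4633 - 3528) = -1830*1105 = -2022150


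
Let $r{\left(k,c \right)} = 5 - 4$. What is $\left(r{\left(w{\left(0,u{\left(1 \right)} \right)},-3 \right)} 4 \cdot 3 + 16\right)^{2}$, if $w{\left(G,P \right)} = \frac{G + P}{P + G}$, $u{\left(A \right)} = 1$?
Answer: $784$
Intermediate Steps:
$w{\left(G,P \right)} = 1$ ($w{\left(G,P \right)} = \frac{G + P}{G + P} = 1$)
$r{\left(k,c \right)} = 1$ ($r{\left(k,c \right)} = 5 - 4 = 1$)
$\left(r{\left(w{\left(0,u{\left(1 \right)} \right)},-3 \right)} 4 \cdot 3 + 16\right)^{2} = \left(1 \cdot 4 \cdot 3 + 16\right)^{2} = \left(4 \cdot 3 + 16\right)^{2} = \left(12 + 16\right)^{2} = 28^{2} = 784$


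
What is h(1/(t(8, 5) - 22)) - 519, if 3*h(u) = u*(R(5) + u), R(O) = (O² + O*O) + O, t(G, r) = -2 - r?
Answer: -1311031/2523 ≈ -519.63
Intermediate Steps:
R(O) = O + 2*O² (R(O) = (O² + O²) + O = 2*O² + O = O + 2*O²)
h(u) = u*(55 + u)/3 (h(u) = (u*(5*(1 + 2*5) + u))/3 = (u*(5*(1 + 10) + u))/3 = (u*(5*11 + u))/3 = (u*(55 + u))/3 = u*(55 + u)/3)
h(1/(t(8, 5) - 22)) - 519 = (55 + 1/((-2 - 1*5) - 22))/(3*((-2 - 1*5) - 22)) - 519 = (55 + 1/((-2 - 5) - 22))/(3*((-2 - 5) - 22)) - 519 = (55 + 1/(-7 - 22))/(3*(-7 - 22)) - 519 = (⅓)*(55 + 1/(-29))/(-29) - 519 = (⅓)*(-1/29)*(55 - 1/29) - 519 = (⅓)*(-1/29)*(1594/29) - 519 = -1594/2523 - 519 = -1311031/2523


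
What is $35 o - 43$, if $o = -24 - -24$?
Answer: $-43$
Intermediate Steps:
$o = 0$ ($o = -24 + 24 = 0$)
$35 o - 43 = 35 \cdot 0 - 43 = 0 - 43 = -43$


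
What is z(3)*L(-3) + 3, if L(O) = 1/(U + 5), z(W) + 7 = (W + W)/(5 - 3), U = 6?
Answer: 29/11 ≈ 2.6364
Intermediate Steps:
z(W) = -7 + W (z(W) = -7 + (W + W)/(5 - 3) = -7 + (2*W)/2 = -7 + (2*W)*(½) = -7 + W)
L(O) = 1/11 (L(O) = 1/(6 + 5) = 1/11)
z(3)*L(-3) + 3 = (-7 + 3)*(1/11) + 3 = -4*1/11 + 3 = -4/11 + 3 = 29/11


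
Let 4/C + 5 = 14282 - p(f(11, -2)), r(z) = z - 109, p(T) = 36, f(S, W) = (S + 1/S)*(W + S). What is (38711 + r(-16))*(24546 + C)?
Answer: 4496035446580/4747 ≈ 9.4713e+8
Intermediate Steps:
f(S, W) = (S + W)*(S + 1/S) (f(S, W) = (S + 1/S)*(S + W) = (S + W)*(S + 1/S))
r(z) = -109 + z
C = 4/14241 (C = 4/(-5 + (14282 - 1*36)) = 4/(-5 + (14282 - 36)) = 4/(-5 + 14246) = 4/14241 ≈ 0.00028088)
(38711 + r(-16))*(24546 + C) = (38711 + (-109 - 16))*(24546 + 4/14241) = (38711 - 125)*(349559590/14241) = 38586*(349559590/14241) = 4496035446580/4747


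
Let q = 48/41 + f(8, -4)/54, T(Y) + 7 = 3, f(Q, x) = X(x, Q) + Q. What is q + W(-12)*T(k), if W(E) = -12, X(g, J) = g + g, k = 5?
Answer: 2016/41 ≈ 49.171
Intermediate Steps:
X(g, J) = 2*g
f(Q, x) = Q + 2*x (f(Q, x) = 2*x + Q = Q + 2*x)
T(Y) = -4 (T(Y) = -7 + 3 = -4)
q = 48/41 (q = 48/41 + (8 + 2*(-4))/54 = 48*(1/41) + (8 - 8)*(1/54) = 48/41 + 0*(1/54) = 48/41 + 0 = 48/41 ≈ 1.1707)
q + W(-12)*T(k) = 48/41 - 12*(-4) = 48/41 + 48 = 2016/41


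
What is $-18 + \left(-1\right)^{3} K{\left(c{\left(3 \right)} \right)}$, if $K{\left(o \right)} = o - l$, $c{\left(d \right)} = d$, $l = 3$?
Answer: $-18$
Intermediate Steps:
$K{\left(o \right)} = -3 + o$ ($K{\left(o \right)} = o - 3 = -3 + o$)
$-18 + \left(-1\right)^{3} K{\left(c{\left(3 \right)} \right)} = -18 + \left(-1\right)^{3} \left(-3 + 3\right) = -18 - 0 = -18 + 0 = -18$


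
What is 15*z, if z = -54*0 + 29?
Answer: 435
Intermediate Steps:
z = 29 (z = 0 + 29 = 29)
15*z = 15*29 = 435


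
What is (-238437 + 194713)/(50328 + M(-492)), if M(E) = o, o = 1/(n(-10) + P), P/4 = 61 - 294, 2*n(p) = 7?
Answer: -40597734/46729547 ≈ -0.86878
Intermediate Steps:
n(p) = 7/2 (n(p) = (1/2)*7 = 7/2)
P = -932 (P = 4*(61 - 294) = 4*(-233) = -932)
o = -2/1857 (o = 1/(7/2 - 932) = 1/(-1857/2) = -2/1857 ≈ -0.0010770)
M(E) = -2/1857
(-238437 + 194713)/(50328 + M(-492)) = (-238437 + 194713)/(50328 - 2/1857) = -43724/93459094/1857 = -43724*1857/93459094 = -40597734/46729547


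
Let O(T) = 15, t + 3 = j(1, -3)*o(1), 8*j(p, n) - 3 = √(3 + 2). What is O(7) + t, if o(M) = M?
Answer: 99/8 + √5/8 ≈ 12.655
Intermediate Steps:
j(p, n) = 3/8 + √5/8 (j(p, n) = 3/8 + √(3 + 2)/8 = 3/8 + √5/8)
t = -21/8 + √5/8 (t = -3 + (3/8 + √5/8)*1 = -3 + (3/8 + √5/8) = -21/8 + √5/8 ≈ -2.3455)
O(7) + t = 15 + (-21/8 + √5/8) = 99/8 + √5/8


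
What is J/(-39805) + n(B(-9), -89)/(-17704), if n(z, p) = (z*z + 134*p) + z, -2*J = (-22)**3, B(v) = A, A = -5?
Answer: 189831117/352353860 ≈ 0.53875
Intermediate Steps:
B(v) = -5
J = 5324 (J = -1/2*(-22)**3 = -1/2*(-10648) = 5324)
n(z, p) = z + z**2 + 134*p (n(z, p) = (z**2 + 134*p) + z = z + z**2 + 134*p)
J/(-39805) + n(B(-9), -89)/(-17704) = 5324/(-39805) + (-5 + (-5)**2 + 134*(-89))/(-17704) = 5324*(-1/39805) + (-5 + 25 - 11926)*(-1/17704) = -5324/39805 - 11906*(-1/17704) = -5324/39805 + 5953/8852 = 189831117/352353860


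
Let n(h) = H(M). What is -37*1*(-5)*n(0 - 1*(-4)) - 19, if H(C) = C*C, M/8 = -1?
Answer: 11821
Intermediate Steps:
M = -8 (M = 8*(-1) = -8)
H(C) = C²
n(h) = 64 (n(h) = (-8)² = 64)
-37*1*(-5)*n(0 - 1*(-4)) - 19 = -37*1*(-5)*64 - 19 = -(-185)*64 - 19 = -37*(-320) - 19 = 11840 - 19 = 11821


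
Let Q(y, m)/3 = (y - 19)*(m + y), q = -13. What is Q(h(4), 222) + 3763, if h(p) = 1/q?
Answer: -1510493/169 ≈ -8937.8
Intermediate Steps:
h(p) = -1/13 (h(p) = 1/(-13) = -1/13)
Q(y, m) = 3*(-19 + y)*(m + y) (Q(y, m) = 3*((y - 19)*(m + y)) = 3*((-19 + y)*(m + y)) = 3*(-19 + y)*(m + y))
Q(h(4), 222) + 3763 = (-57*222 - 57*(-1/13) + 3*(-1/13)² + 3*222*(-1/13)) + 3763 = (-12654 + 57/13 + 3*(1/169) - 666/13) + 3763 = (-12654 + 57/13 + 3/169 - 666/13) + 3763 = -2146440/169 + 3763 = -1510493/169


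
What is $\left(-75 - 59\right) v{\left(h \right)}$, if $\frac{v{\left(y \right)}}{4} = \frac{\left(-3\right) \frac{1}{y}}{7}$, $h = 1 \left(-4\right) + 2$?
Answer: $- \frac{804}{7} \approx -114.86$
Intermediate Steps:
$h = -2$ ($h = -4 + 2 = -2$)
$v{\left(y \right)} = - \frac{12}{7 y}$ ($v{\left(y \right)} = 4 \frac{\left(-3\right) \frac{1}{y}}{7} = 4 - \frac{3}{y} \frac{1}{7} = 4 \left(- \frac{3}{7 y}\right) = - \frac{12}{7 y}$)
$\left(-75 - 59\right) v{\left(h \right)} = \left(-75 - 59\right) \left(- \frac{12}{7 \left(-2\right)}\right) = \left(-75 - 59\right) \left(\left(- \frac{12}{7}\right) \left(- \frac{1}{2}\right)\right) = \left(-134\right) \frac{6}{7} = - \frac{804}{7}$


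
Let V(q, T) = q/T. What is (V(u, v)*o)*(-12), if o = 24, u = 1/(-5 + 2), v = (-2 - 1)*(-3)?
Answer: 32/3 ≈ 10.667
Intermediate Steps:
v = 9 (v = -3*(-3) = 9)
u = -1/3 (u = 1/(-3) = -1/3 ≈ -0.33333)
(V(u, v)*o)*(-12) = (-1/3/9*24)*(-12) = (-1/3*1/9*24)*(-12) = -1/27*24*(-12) = -8/9*(-12) = 32/3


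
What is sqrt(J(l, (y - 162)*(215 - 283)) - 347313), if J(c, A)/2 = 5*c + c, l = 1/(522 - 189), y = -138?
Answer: I*sqrt(4279243029)/111 ≈ 589.33*I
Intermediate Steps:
l = 1/333 ≈ 0.0030030
J(c, A) = 12*c (J(c, A) = 2*(5*c + c) = 2*(6*c) = 12*c)
sqrt(J(l, (y - 162)*(215 - 283)) - 347313) = sqrt(12*(1/333) - 347313) = sqrt(4/111 - 347313) = sqrt(-38551739/111) = I*sqrt(4279243029)/111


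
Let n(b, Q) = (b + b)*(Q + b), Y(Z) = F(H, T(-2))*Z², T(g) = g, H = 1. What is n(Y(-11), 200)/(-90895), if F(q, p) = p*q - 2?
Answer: -274912/90895 ≈ -3.0245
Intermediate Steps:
F(q, p) = -2 + p*q
Y(Z) = -4*Z² (Y(Z) = (-2 - 2*1)*Z² = (-2 - 2)*Z² = -4*Z²)
n(b, Q) = 2*b*(Q + b) (n(b, Q) = (2*b)*(Q + b) = 2*b*(Q + b))
n(Y(-11), 200)/(-90895) = (2*(-4*(-11)²)*(200 - 4*(-11)²))/(-90895) = (2*(-4*121)*(200 - 4*121))*(-1/90895) = (2*(-484)*(200 - 484))*(-1/90895) = (2*(-484)*(-284))*(-1/90895) = 274912*(-1/90895) = -274912/90895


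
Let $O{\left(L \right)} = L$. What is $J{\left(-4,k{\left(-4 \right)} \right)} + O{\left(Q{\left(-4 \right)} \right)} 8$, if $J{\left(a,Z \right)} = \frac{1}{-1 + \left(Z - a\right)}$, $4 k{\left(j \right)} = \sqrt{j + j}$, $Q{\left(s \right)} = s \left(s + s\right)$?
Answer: $\frac{4870}{19} - \frac{i \sqrt{2}}{19} \approx 256.32 - 0.074432 i$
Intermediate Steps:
$Q{\left(s \right)} = 2 s^{2}$ ($Q{\left(s \right)} = s 2 s = 2 s^{2}$)
$k{\left(j \right)} = \frac{\sqrt{2} \sqrt{j}}{4}$ ($k{\left(j \right)} = \frac{\sqrt{j + j}}{4} = \frac{\sqrt{2 j}}{4} = \frac{\sqrt{2} \sqrt{j}}{4}$)
$J{\left(a,Z \right)} = \frac{1}{-1 + Z - a}$
$J{\left(-4,k{\left(-4 \right)} \right)} + O{\left(Q{\left(-4 \right)} \right)} 8 = - \frac{1}{1 - 4 - \frac{\sqrt{2} \sqrt{-4}}{4}} + 2 \left(-4\right)^{2} \cdot 8 = - \frac{1}{1 - 4 - \frac{\sqrt{2} \cdot 2 i}{4}} + 2 \cdot 16 \cdot 8 = - \frac{1}{1 - 4 - \frac{i \sqrt{2}}{2}} + 32 \cdot 8 = - \frac{1}{1 - 4 - \frac{i \sqrt{2}}{2}} + 256 = - \frac{1}{-3 - \frac{i \sqrt{2}}{2}} + 256 = 256 - \frac{1}{-3 - \frac{i \sqrt{2}}{2}}$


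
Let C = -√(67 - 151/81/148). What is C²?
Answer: 803045/11988 ≈ 66.987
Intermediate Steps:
C = -√29712665/666 (C = -√(67 - 151*1/81*(1/148)) = -√(67 - 151/81*1/148) = -√(67 - 151/11988) = -√(803045/11988) = -√29712665/666 ≈ -8.1846)
C² = (-√29712665/666)² = 803045/11988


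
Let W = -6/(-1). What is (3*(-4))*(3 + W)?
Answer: -108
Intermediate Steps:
W = 6 (W = -6*(-1) = 6)
(3*(-4))*(3 + W) = (3*(-4))*(3 + 6) = -12*9 = -108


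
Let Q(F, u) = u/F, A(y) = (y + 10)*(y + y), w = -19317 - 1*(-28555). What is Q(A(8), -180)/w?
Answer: -5/73904 ≈ -6.7655e-5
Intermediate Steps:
w = 9238 (w = -19317 + 28555 = 9238)
A(y) = 2*y*(10 + y) (A(y) = (10 + y)*(2*y) = 2*y*(10 + y))
Q(F, u) = u/F
Q(A(8), -180)/w = -180*1/(16*(10 + 8))/9238 = -180/(2*8*18)*(1/9238) = -180/288*(1/9238) = -180*1/288*(1/9238) = -5/8*1/9238 = -5/73904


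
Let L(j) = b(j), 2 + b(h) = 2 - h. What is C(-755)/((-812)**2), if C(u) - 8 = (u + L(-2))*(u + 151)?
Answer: 113705/164836 ≈ 0.68981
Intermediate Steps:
b(h) = -h (b(h) = -2 + (2 - h) = -h)
L(j) = -j
C(u) = 8 + (2 + u)*(151 + u) (C(u) = 8 + (u - 1*(-2))*(u + 151) = 8 + (u + 2)*(151 + u) = 8 + (2 + u)*(151 + u))
C(-755)/((-812)**2) = (310 + (-755)**2 + 153*(-755))/((-812)**2) = (310 + 570025 - 115515)/659344 = 454820*(1/659344) = 113705/164836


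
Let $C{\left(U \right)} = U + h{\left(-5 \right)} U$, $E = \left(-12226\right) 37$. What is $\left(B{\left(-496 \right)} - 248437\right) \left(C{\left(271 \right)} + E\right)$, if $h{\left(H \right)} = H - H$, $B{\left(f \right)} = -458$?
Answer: $112523189445$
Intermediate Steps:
$h{\left(H \right)} = 0$
$E = -452362$
$C{\left(U \right)} = U$ ($C{\left(U \right)} = U + 0 U = U + 0 = U$)
$\left(B{\left(-496 \right)} - 248437\right) \left(C{\left(271 \right)} + E\right) = \left(-458 - 248437\right) \left(271 - 452362\right) = \left(-248895\right) \left(-452091\right) = 112523189445$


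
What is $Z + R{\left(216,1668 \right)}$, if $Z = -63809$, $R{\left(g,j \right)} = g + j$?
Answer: $-61925$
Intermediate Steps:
$Z + R{\left(216,1668 \right)} = -63809 + \left(216 + 1668\right) = -63809 + 1884 = -61925$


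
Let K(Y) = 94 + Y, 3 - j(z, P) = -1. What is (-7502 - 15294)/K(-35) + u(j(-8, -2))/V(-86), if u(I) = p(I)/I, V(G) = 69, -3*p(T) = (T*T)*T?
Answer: -4719716/12213 ≈ -386.45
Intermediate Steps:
p(T) = -T³/3 (p(T) = -T*T*T/3 = -T²*T/3 = -T³/3)
j(z, P) = 4 (j(z, P) = 3 - 1*(-1) = 3 + 1 = 4)
u(I) = -I²/3 (u(I) = (-I³/3)/I = -I²/3)
(-7502 - 15294)/K(-35) + u(j(-8, -2))/V(-86) = (-7502 - 15294)/(94 - 35) - ⅓*4²/69 = -22796/59 - ⅓*16*(1/69) = -22796*1/59 - 16/3*1/69 = -22796/59 - 16/207 = -4719716/12213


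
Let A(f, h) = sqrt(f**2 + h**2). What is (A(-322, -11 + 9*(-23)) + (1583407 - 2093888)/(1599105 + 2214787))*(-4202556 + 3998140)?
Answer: 26087621024/953473 - 408832*sqrt(37802) ≈ -7.9461e+7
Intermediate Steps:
(A(-322, -11 + 9*(-23)) + (1583407 - 2093888)/(1599105 + 2214787))*(-4202556 + 3998140) = (sqrt((-322)**2 + (-11 + 9*(-23))**2) + (1583407 - 2093888)/(1599105 + 2214787))*(-4202556 + 3998140) = (sqrt(103684 + (-11 - 207)**2) - 510481/3813892)*(-204416) = (sqrt(103684 + (-218)**2) - 510481*1/3813892)*(-204416) = (sqrt(103684 + 47524) - 510481/3813892)*(-204416) = (sqrt(151208) - 510481/3813892)*(-204416) = (2*sqrt(37802) - 510481/3813892)*(-204416) = (-510481/3813892 + 2*sqrt(37802))*(-204416) = 26087621024/953473 - 408832*sqrt(37802)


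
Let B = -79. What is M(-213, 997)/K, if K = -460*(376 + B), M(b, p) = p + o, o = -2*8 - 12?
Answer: -323/45540 ≈ -0.0070927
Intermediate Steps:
o = -28 (o = -16 - 12 = -28)
M(b, p) = -28 + p (M(b, p) = p - 28 = -28 + p)
K = -136620 (K = -460*(376 - 79) = -460*297 = -136620)
M(-213, 997)/K = (-28 + 997)/(-136620) = 969*(-1/136620) = -323/45540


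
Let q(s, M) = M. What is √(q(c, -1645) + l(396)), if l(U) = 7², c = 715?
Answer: 2*I*√399 ≈ 39.95*I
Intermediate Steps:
l(U) = 49
√(q(c, -1645) + l(396)) = √(-1645 + 49) = √(-1596) = 2*I*√399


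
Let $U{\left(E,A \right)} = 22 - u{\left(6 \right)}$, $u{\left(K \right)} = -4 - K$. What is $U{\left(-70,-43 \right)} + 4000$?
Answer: $4032$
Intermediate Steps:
$U{\left(E,A \right)} = 32$ ($U{\left(E,A \right)} = 22 - \left(-4 - 6\right) = 22 - -10 = 22 + 10 = 32$)
$U{\left(-70,-43 \right)} + 4000 = 32 + 4000 = 4032$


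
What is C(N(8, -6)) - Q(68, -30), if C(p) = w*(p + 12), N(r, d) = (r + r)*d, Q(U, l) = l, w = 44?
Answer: -3666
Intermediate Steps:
N(r, d) = 2*d*r (N(r, d) = (2*r)*d = 2*d*r)
C(p) = 528 + 44*p (C(p) = 44*(p + 12) = 44*(12 + p) = 528 + 44*p)
C(N(8, -6)) - Q(68, -30) = (528 + 44*(2*(-6)*8)) - 1*(-30) = (528 + 44*(-96)) + 30 = (528 - 4224) + 30 = -3696 + 30 = -3666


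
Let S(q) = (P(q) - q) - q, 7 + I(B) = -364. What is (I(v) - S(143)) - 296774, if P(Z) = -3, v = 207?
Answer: -296856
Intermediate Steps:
I(B) = -371 (I(B) = -7 - 364 = -371)
S(q) = -3 - 2*q (S(q) = (-3 - q) - q = -3 - 2*q)
(I(v) - S(143)) - 296774 = (-371 - (-3 - 2*143)) - 296774 = (-371 - (-3 - 286)) - 296774 = (-371 - 1*(-289)) - 296774 = (-371 + 289) - 296774 = -82 - 296774 = -296856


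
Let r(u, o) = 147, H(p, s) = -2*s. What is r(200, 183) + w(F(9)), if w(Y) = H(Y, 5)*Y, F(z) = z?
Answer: 57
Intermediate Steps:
w(Y) = -10*Y (w(Y) = (-2*5)*Y = -10*Y)
r(200, 183) + w(F(9)) = 147 - 10*9 = 147 - 90 = 57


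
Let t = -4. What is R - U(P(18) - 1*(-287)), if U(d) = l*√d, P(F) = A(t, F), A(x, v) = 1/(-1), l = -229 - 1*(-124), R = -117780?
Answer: -117780 + 105*√286 ≈ -1.1600e+5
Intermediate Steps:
l = -105 (l = -229 + 124 = -105)
A(x, v) = -1
P(F) = -1
U(d) = -105*√d
R - U(P(18) - 1*(-287)) = -117780 - (-105)*√(-1 - 1*(-287)) = -117780 - (-105)*√(-1 + 287) = -117780 - (-105)*√286 = -117780 + 105*√286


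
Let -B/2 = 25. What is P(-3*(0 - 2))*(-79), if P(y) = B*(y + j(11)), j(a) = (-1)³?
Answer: 19750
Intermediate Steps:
B = -50 (B = -2*25 = -50)
j(a) = -1
P(y) = 50 - 50*y (P(y) = -50*(y - 1) = -50*(-1 + y) = 50 - 50*y)
P(-3*(0 - 2))*(-79) = (50 - (-150)*(0 - 2))*(-79) = (50 - (-150)*(-2))*(-79) = (50 - 50*6)*(-79) = (50 - 300)*(-79) = -250*(-79) = 19750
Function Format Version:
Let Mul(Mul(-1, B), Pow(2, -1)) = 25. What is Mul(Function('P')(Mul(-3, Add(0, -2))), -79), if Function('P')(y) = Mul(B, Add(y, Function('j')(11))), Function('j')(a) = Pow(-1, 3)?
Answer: 19750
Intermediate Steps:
B = -50 (B = Mul(-2, 25) = -50)
Function('j')(a) = -1
Function('P')(y) = Add(50, Mul(-50, y)) (Function('P')(y) = Mul(-50, Add(y, -1)) = Mul(-50, Add(-1, y)) = Add(50, Mul(-50, y)))
Mul(Function('P')(Mul(-3, Add(0, -2))), -79) = Mul(Add(50, Mul(-50, Mul(-3, Add(0, -2)))), -79) = Mul(Add(50, Mul(-50, Mul(-3, -2))), -79) = Mul(Add(50, Mul(-50, 6)), -79) = Mul(Add(50, -300), -79) = Mul(-250, -79) = 19750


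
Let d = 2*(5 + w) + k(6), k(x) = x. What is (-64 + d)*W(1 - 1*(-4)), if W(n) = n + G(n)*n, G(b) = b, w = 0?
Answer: -1440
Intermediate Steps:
d = 16 (d = 2*(5 + 0) + 6 = 2*5 + 6 = 10 + 6 = 16)
W(n) = n + n² (W(n) = n + n*n = n + n²)
(-64 + d)*W(1 - 1*(-4)) = (-64 + 16)*((1 - 1*(-4))*(1 + (1 - 1*(-4)))) = -48*(1 + 4)*(1 + (1 + 4)) = -240*(1 + 5) = -240*6 = -48*30 = -1440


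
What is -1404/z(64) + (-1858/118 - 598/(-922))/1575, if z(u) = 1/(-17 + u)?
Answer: -942274133176/14279475 ≈ -65988.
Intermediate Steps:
-1404/z(64) + (-1858/118 - 598/(-922))/1575 = -1404/(1/(-17 + 64)) + (-1858/118 - 598/(-922))/1575 = -1404/(1/47) + (-1858*1/118 - 598*(-1/922))*(1/1575) = -1404/1/47 + (-929/59 + 299/461)*(1/1575) = -1404*47 - 410628/27199*1/1575 = -65988 - 136876/14279475 = -942274133176/14279475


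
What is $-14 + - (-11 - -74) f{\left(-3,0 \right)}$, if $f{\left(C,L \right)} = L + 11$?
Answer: $-707$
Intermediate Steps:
$f{\left(C,L \right)} = 11 + L$
$-14 + - (-11 - -74) f{\left(-3,0 \right)} = -14 + - (-11 - -74) \left(11 + 0\right) = -14 + - (-11 + 74) 11 = -14 + \left(-1\right) 63 \cdot 11 = -14 - 693 = -707$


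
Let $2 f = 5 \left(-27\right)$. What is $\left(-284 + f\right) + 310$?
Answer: $- \frac{83}{2} \approx -41.5$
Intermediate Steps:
$f = - \frac{135}{2}$ ($f = \frac{5 \left(-27\right)}{2} = \frac{1}{2} \left(-135\right) = - \frac{135}{2} \approx -67.5$)
$\left(-284 + f\right) + 310 = \left(-284 - \frac{135}{2}\right) + 310 = - \frac{703}{2} + 310 = - \frac{83}{2}$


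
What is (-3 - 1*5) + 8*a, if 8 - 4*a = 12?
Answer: -16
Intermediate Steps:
a = -1 (a = 2 - ¼*12 = 2 - 3 = -1)
(-3 - 1*5) + 8*a = (-3 - 1*5) + 8*(-1) = (-3 - 5) - 8 = -8 - 8 = -16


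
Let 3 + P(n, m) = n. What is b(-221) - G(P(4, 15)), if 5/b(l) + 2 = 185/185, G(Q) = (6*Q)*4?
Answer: -29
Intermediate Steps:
P(n, m) = -3 + n
G(Q) = 24*Q
b(l) = -5 (b(l) = 5/(-2 + 185/185) = 5/(-2 + 185*(1/185)) = 5/(-2 + 1) = 5/(-1) = 5*(-1) = -5)
b(-221) - G(P(4, 15)) = -5 - 24*(-3 + 4) = -5 - 24 = -29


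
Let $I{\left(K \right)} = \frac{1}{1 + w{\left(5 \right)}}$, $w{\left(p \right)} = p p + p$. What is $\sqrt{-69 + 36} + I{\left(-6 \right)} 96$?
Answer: $\frac{96}{31} + i \sqrt{33} \approx 3.0968 + 5.7446 i$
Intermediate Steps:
$w{\left(p \right)} = p + p^{2}$ ($w{\left(p \right)} = p^{2} + p = p + p^{2}$)
$I{\left(K \right)} = \frac{1}{31}$ ($I{\left(K \right)} = \frac{1}{1 + 5 \left(1 + 5\right)} = \frac{1}{1 + 5 \cdot 6} = \frac{1}{1 + 30} = \frac{1}{31}$)
$\sqrt{-69 + 36} + I{\left(-6 \right)} 96 = \sqrt{-69 + 36} + \frac{1}{31} \cdot 96 = \sqrt{-33} + \frac{96}{31} = i \sqrt{33} + \frac{96}{31} = \frac{96}{31} + i \sqrt{33}$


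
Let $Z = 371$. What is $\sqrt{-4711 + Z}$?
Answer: $2 i \sqrt{1085} \approx 65.879 i$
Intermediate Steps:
$\sqrt{-4711 + Z} = \sqrt{-4711 + 371} = \sqrt{-4340} = 2 i \sqrt{1085}$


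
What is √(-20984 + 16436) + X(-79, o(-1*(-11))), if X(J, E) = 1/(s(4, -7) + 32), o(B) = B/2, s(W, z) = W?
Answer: 1/36 + 2*I*√1137 ≈ 0.027778 + 67.439*I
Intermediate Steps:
o(B) = B/2 (o(B) = B*(½) = B/2)
X(J, E) = 1/36 (X(J, E) = 1/(4 + 32) = 1/36)
√(-20984 + 16436) + X(-79, o(-1*(-11))) = √(-20984 + 16436) + 1/36 = √(-4548) + 1/36 = 2*I*√1137 + 1/36 = 1/36 + 2*I*√1137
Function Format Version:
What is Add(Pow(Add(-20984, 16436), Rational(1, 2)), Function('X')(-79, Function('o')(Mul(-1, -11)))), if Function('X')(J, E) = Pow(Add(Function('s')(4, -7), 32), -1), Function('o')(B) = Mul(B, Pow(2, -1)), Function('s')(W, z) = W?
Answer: Add(Rational(1, 36), Mul(2, I, Pow(1137, Rational(1, 2)))) ≈ Add(0.027778, Mul(67.439, I))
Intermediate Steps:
Function('o')(B) = Mul(Rational(1, 2), B) (Function('o')(B) = Mul(B, Rational(1, 2)) = Mul(Rational(1, 2), B))
Function('X')(J, E) = Rational(1, 36) (Function('X')(J, E) = Pow(Add(4, 32), -1) = Pow(36, -1) = Rational(1, 36))
Add(Pow(Add(-20984, 16436), Rational(1, 2)), Function('X')(-79, Function('o')(Mul(-1, -11)))) = Add(Pow(Add(-20984, 16436), Rational(1, 2)), Rational(1, 36)) = Add(Pow(-4548, Rational(1, 2)), Rational(1, 36)) = Add(Mul(2, I, Pow(1137, Rational(1, 2))), Rational(1, 36)) = Add(Rational(1, 36), Mul(2, I, Pow(1137, Rational(1, 2))))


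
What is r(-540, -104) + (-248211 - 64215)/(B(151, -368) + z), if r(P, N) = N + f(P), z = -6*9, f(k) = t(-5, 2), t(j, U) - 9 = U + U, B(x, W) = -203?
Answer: 289039/257 ≈ 1124.7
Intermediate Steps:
t(j, U) = 9 + 2*U (t(j, U) = 9 + (U + U) = 9 + 2*U)
f(k) = 13 (f(k) = 9 + 2*2 = 9 + 4 = 13)
z = -54
r(P, N) = 13 + N (r(P, N) = N + 13 = 13 + N)
r(-540, -104) + (-248211 - 64215)/(B(151, -368) + z) = (13 - 104) + (-248211 - 64215)/(-203 - 54) = -91 - 312426/(-257) = -91 - 312426*(-1/257) = -91 + 312426/257 = 289039/257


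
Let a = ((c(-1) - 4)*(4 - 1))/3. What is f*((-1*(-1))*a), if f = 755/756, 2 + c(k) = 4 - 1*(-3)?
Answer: 755/756 ≈ 0.99868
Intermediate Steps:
c(k) = 5 (c(k) = -2 + (4 - 1*(-3)) = -2 + (4 + 3) = -2 + 7 = 5)
f = 755/756 (f = 755*(1/756) = 755/756 ≈ 0.99868)
a = 1 (a = ((5 - 4)*(4 - 1))/3 = (1*3)*(1/3) = 3*(1/3) = 1)
f*((-1*(-1))*a) = 755*(-1*(-1)*1)/756 = 755*(1*1)/756 = (755/756)*1 = 755/756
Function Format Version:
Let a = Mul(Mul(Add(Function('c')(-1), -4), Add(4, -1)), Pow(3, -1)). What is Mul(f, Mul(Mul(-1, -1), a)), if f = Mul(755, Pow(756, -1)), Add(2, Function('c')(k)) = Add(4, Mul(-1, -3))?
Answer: Rational(755, 756) ≈ 0.99868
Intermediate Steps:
Function('c')(k) = 5 (Function('c')(k) = Add(-2, Add(4, Mul(-1, -3))) = Add(-2, Add(4, 3)) = Add(-2, 7) = 5)
f = Rational(755, 756) (f = Mul(755, Rational(1, 756)) = Rational(755, 756) ≈ 0.99868)
a = 1 (a = Mul(Mul(Add(5, -4), Add(4, -1)), Pow(3, -1)) = Mul(Mul(1, 3), Rational(1, 3)) = Mul(3, Rational(1, 3)) = 1)
Mul(f, Mul(Mul(-1, -1), a)) = Mul(Rational(755, 756), Mul(Mul(-1, -1), 1)) = Mul(Rational(755, 756), Mul(1, 1)) = Mul(Rational(755, 756), 1) = Rational(755, 756)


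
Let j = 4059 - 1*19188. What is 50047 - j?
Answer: 65176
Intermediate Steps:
j = -15129 (j = 4059 - 19188 = -15129)
50047 - j = 50047 - 1*(-15129) = 50047 + 15129 = 65176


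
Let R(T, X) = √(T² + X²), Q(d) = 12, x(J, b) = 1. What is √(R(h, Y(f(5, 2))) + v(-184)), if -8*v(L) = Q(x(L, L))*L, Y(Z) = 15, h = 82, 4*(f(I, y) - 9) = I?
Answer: √(276 + √6949) ≈ 18.957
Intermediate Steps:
f(I, y) = 9 + I/4
v(L) = -3*L/2
√(R(h, Y(f(5, 2))) + v(-184)) = √(√(82² + 15²) - 3/2*(-184)) = √(√(6724 + 225) + 276) = √(√6949 + 276) = √(276 + √6949)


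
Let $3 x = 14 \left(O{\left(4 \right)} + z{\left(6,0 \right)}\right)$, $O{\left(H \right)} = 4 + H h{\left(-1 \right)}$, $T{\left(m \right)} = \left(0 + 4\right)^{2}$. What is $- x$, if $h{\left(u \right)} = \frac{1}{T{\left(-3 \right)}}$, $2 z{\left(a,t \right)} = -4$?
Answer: $- \frac{21}{2} \approx -10.5$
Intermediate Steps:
$T{\left(m \right)} = 16$ ($T{\left(m \right)} = 4^{2} = 16$)
$z{\left(a,t \right)} = -2$ ($z{\left(a,t \right)} = \frac{1}{2} \left(-4\right) = -2$)
$h{\left(u \right)} = \frac{1}{16}$
$O{\left(H \right)} = 4 + \frac{H}{16}$ ($O{\left(H \right)} = 4 + H \frac{1}{16} = 4 + \frac{H}{16}$)
$x = \frac{21}{2}$ ($x = \frac{14 \left(\left(4 + \frac{1}{16} \cdot 4\right) - 2\right)}{3} = \frac{14 \left(\left(4 + \frac{1}{4}\right) - 2\right)}{3} = \frac{14 \left(\frac{17}{4} - 2\right)}{3} = \frac{14 \cdot \frac{9}{4}}{3} = \frac{1}{3} \cdot \frac{63}{2} = \frac{21}{2} \approx 10.5$)
$- x = \left(-1\right) \frac{21}{2} = - \frac{21}{2}$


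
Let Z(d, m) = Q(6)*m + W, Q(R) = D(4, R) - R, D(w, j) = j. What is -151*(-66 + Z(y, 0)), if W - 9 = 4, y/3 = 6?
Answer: 8003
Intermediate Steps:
y = 18 (y = 3*6 = 18)
Q(R) = 0 (Q(R) = R - R = 0)
W = 13 (W = 9 + 4 = 13)
Z(d, m) = 13 (Z(d, m) = 0*m + 13 = 0 + 13 = 13)
-151*(-66 + Z(y, 0)) = -151*(-66 + 13) = -151*(-53) = 8003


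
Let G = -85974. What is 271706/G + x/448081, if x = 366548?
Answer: -45116349217/19261657947 ≈ -2.3423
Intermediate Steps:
271706/G + x/448081 = 271706/(-85974) + 366548/448081 = 271706*(-1/85974) + 366548*(1/448081) = -135853/42987 + 366548/448081 = -45116349217/19261657947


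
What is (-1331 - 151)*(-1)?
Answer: 1482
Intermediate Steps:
(-1331 - 151)*(-1) = -1482*(-1) = 1482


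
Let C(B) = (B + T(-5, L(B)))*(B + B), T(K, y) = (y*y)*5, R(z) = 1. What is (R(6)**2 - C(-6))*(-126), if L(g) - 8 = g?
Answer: -21294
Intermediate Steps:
L(g) = 8 + g
T(K, y) = 5*y**2 (T(K, y) = y**2*5 = 5*y**2)
C(B) = 2*B*(B + 5*(8 + B)**2) (C(B) = (B + 5*(8 + B)**2)*(B + B) = (B + 5*(8 + B)**2)*(2*B) = 2*B*(B + 5*(8 + B)**2))
(R(6)**2 - C(-6))*(-126) = (1**2 - 2*(-6)*(-6 + 5*(8 - 6)**2))*(-126) = (1 - 2*(-6)*(-6 + 5*2**2))*(-126) = (1 - 2*(-6)*(-6 + 5*4))*(-126) = (1 - 2*(-6)*(-6 + 20))*(-126) = (1 - 2*(-6)*14)*(-126) = (1 - 1*(-168))*(-126) = (1 + 168)*(-126) = 169*(-126) = -21294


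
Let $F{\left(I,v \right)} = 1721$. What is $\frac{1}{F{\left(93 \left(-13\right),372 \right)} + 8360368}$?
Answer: $\frac{1}{8362089} \approx 1.1959 \cdot 10^{-7}$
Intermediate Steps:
$\frac{1}{F{\left(93 \left(-13\right),372 \right)} + 8360368} = \frac{1}{1721 + 8360368} = \frac{1}{8362089}$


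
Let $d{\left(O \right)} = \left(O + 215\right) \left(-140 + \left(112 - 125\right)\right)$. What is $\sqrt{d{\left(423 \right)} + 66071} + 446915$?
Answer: $446915 + i \sqrt{31543} \approx 4.4692 \cdot 10^{5} + 177.6 i$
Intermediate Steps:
$d{\left(O \right)} = -32895 - 153 O$ ($d{\left(O \right)} = \left(215 + O\right) \left(-140 - 13\right) = \left(215 + O\right) \left(-153\right) = -32895 - 153 O$)
$\sqrt{d{\left(423 \right)} + 66071} + 446915 = \sqrt{\left(-32895 - 64719\right) + 66071} + 446915 = \sqrt{-97614 + 66071} + 446915 = \sqrt{-31543} + 446915 = i \sqrt{31543} + 446915 = 446915 + i \sqrt{31543}$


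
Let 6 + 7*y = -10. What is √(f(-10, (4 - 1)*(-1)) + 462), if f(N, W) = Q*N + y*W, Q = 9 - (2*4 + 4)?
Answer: 6*√679/7 ≈ 22.335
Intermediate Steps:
y = -16/7 (y = -6/7 + (⅐)*(-10) = -6/7 - 10/7 = -16/7 ≈ -2.2857)
Q = -3 (Q = 9 - (8 + 4) = 9 - 1*12 = 9 - 12 = -3)
f(N, W) = -3*N - 16*W/7
√(f(-10, (4 - 1)*(-1)) + 462) = √((-3*(-10) - 16*(4 - 1)*(-1)/7) + 462) = √((30 - 48*(-1)/7) + 462) = √((30 - 16/7*(-3)) + 462) = √((30 + 48/7) + 462) = √(258/7 + 462) = √(3492/7) = 6*√679/7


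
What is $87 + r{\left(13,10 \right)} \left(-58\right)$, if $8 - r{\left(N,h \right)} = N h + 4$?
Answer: $7395$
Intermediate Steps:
$r{\left(N,h \right)} = 4 - N h$ ($r{\left(N,h \right)} = 8 - \left(N h + 4\right) = 8 - \left(4 + N h\right) = 4 - N h$)
$87 + r{\left(13,10 \right)} \left(-58\right) = 87 + \left(4 - 13 \cdot 10\right) \left(-58\right) = 87 + \left(4 - 130\right) \left(-58\right) = 87 - -7308 = 87 + 7308 = 7395$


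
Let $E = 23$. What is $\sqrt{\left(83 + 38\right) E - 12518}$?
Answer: $i \sqrt{9735} \approx 98.666 i$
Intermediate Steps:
$\sqrt{\left(83 + 38\right) E - 12518} = \sqrt{\left(83 + 38\right) 23 - 12518} = \sqrt{121 \cdot 23 - 12518} = \sqrt{2783 - 12518} = \sqrt{-9735} = i \sqrt{9735}$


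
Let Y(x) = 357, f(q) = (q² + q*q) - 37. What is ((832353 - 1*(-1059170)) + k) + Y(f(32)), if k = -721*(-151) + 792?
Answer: 2001543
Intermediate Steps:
f(q) = -37 + 2*q² (f(q) = (q² + q²) - 37 = 2*q² - 37 = -37 + 2*q²)
k = 109663 (k = 108871 + 792 = 109663)
((832353 - 1*(-1059170)) + k) + Y(f(32)) = ((832353 - 1*(-1059170)) + 109663) + 357 = ((832353 + 1059170) + 109663) + 357 = (1891523 + 109663) + 357 = 2001186 + 357 = 2001543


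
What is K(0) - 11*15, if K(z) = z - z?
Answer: -165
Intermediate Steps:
K(z) = 0
K(0) - 11*15 = 0 - 11*15 = 0 - 165 = -165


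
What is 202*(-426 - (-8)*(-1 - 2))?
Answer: -90900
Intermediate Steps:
202*(-426 - (-8)*(-1 - 2)) = 202*(-426 - (-8)*(-3)) = 202*(-426 - 2*12) = 202*(-426 - 24) = 202*(-450) = -90900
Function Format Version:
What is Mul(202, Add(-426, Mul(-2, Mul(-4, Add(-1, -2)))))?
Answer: -90900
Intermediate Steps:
Mul(202, Add(-426, Mul(-2, Mul(-4, Add(-1, -2))))) = Mul(202, Add(-426, Mul(-2, Mul(-4, -3)))) = Mul(202, Add(-426, Mul(-2, 12))) = Mul(202, Add(-426, -24)) = Mul(202, -450) = -90900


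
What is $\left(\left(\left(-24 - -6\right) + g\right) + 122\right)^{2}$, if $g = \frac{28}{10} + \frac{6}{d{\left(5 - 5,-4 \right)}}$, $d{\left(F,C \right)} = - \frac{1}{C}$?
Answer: $\frac{427716}{25} \approx 17109.0$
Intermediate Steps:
$g = \frac{134}{5}$ ($g = \frac{28}{10} + \frac{6}{\left(-1\right) \frac{1}{-4}} = 28 \cdot \frac{1}{10} + \frac{6}{\left(-1\right) \left(- \frac{1}{4}\right)} = \frac{14}{5} + 6 \frac{1}{\frac{1}{4}} = \frac{14}{5} + 6 \cdot 4 = \frac{14}{5} + 24 = \frac{134}{5} \approx 26.8$)
$\left(\left(\left(-24 - -6\right) + g\right) + 122\right)^{2} = \left(\left(\left(-24 - -6\right) + \frac{134}{5}\right) + 122\right)^{2} = \left(\left(\left(-24 + 6\right) + \frac{134}{5}\right) + 122\right)^{2} = \left(\left(-18 + \frac{134}{5}\right) + 122\right)^{2} = \left(\frac{44}{5} + 122\right)^{2} = \left(\frac{654}{5}\right)^{2} = \frac{427716}{25}$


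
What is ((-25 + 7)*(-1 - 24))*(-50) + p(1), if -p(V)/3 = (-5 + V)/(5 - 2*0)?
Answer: -112488/5 ≈ -22498.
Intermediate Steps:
p(V) = 3 - 3*V/5 (p(V) = -3*(-5 + V)/(5 - 2*0) = -3*(-5 + V)/(5 + 0) = -3*(-5 + V)/5 = -3*(-1 + V/5) = 3 - 3*V/5)
((-25 + 7)*(-1 - 24))*(-50) + p(1) = ((-25 + 7)*(-1 - 24))*(-50) + (3 - 3/5*1) = -18*(-25)*(-50) + (3 - 3/5) = 450*(-50) + 12/5 = -22500 + 12/5 = -112488/5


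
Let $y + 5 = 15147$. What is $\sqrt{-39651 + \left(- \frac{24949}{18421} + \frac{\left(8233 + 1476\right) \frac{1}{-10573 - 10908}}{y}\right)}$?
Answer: $\frac{i \sqrt{8423336560799927904410764622}}{460900932934} \approx 199.13 i$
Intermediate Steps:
$y = 15142$ ($y = -5 + 15147 = 15142$)
$\sqrt{-39651 + \left(- \frac{24949}{18421} + \frac{\left(8233 + 1476\right) \frac{1}{-10573 - 10908}}{y}\right)} = \sqrt{-39651 - \left(\frac{24949}{18421} - \frac{\left(8233 + 1476\right) \frac{1}{-10573 - 10908}}{15142}\right)} = \sqrt{-39651 - \left(\frac{24949}{18421} - \frac{9709}{-21481} \cdot \frac{1}{15142}\right)} = \sqrt{-39651 - \left(\frac{24949}{18421} - 9709 \left(- \frac{1}{21481}\right) \frac{1}{15142}\right)} = \sqrt{-39651 - \frac{8115222869087}{5991712128142}} = \sqrt{- \frac{237585492815827529}{5991712128142}} = \frac{i \sqrt{8423336560799927904410764622}}{460900932934}$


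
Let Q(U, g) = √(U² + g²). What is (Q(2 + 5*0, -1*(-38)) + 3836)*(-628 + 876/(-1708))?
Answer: -147069500/61 - 536750*√362/427 ≈ -2.4349e+6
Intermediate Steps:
(Q(2 + 5*0, -1*(-38)) + 3836)*(-628 + 876/(-1708)) = (√((2 + 5*0)² + (-1*(-38))²) + 3836)*(-628 + 876/(-1708)) = (√((2 + 0)² + 38²) + 3836)*(-628 + 876*(-1/1708)) = (√(2² + 1444) + 3836)*(-628 - 219/427) = (√(4 + 1444) + 3836)*(-268375/427) = (√1448 + 3836)*(-268375/427) = (2*√362 + 3836)*(-268375/427) = (3836 + 2*√362)*(-268375/427) = -147069500/61 - 536750*√362/427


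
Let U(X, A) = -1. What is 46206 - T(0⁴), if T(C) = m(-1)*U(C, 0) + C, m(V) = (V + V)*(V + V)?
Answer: 46210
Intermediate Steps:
m(V) = 4*V² (m(V) = (2*V)*(2*V) = 4*V²)
T(C) = -4 + C (T(C) = (4*(-1)²)*(-1) + C = (4*1)*(-1) + C = 4*(-1) + C = -4 + C)
46206 - T(0⁴) = 46206 - (-4 + 0⁴) = 46206 - (-4 + 0) = 46206 - 1*(-4) = 46206 + 4 = 46210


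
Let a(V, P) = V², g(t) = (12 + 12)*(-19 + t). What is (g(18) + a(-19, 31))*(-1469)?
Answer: -495053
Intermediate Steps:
g(t) = -456 + 24*t (g(t) = 24*(-19 + t) = -456 + 24*t)
(g(18) + a(-19, 31))*(-1469) = ((-456 + 24*18) + (-19)²)*(-1469) = ((-456 + 432) + 361)*(-1469) = (-24 + 361)*(-1469) = 337*(-1469) = -495053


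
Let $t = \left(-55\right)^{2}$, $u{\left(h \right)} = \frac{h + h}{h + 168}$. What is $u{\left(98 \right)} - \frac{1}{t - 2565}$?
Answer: $\frac{6421}{8740} \approx 0.73467$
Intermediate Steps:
$u{\left(h \right)} = \frac{2 h}{168 + h}$
$t = 3025$
$u{\left(98 \right)} - \frac{1}{t - 2565} = 2 \cdot 98 \frac{1}{168 + 98} - \frac{1}{3025 - 2565} = 2 \cdot 98 \cdot \frac{1}{266} - \frac{1}{460} = \frac{14}{19} - \frac{1}{460} = \frac{6421}{8740}$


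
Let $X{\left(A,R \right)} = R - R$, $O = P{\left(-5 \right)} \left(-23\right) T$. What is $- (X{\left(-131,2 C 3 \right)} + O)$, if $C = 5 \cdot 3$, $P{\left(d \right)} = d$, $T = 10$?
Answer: $-1150$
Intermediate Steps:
$O = 1150$ ($O = \left(-5\right) \left(-23\right) 10 = 115 \cdot 10 = 1150$)
$C = 15$
$X{\left(A,R \right)} = 0$
$- (X{\left(-131,2 C 3 \right)} + O) = - (0 + 1150) = \left(-1\right) 1150 = -1150$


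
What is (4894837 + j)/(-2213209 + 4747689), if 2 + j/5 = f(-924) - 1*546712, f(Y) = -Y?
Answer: 2165887/2534480 ≈ 0.85457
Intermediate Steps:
j = -2728950 (j = -10 + 5*(-1*(-924) - 1*546712) = -10 + 5*(924 - 546712) = -10 + 5*(-545788) = -10 - 2728940 = -2728950)
(4894837 + j)/(-2213209 + 4747689) = (4894837 - 2728950)/(-2213209 + 4747689) = 2165887/2534480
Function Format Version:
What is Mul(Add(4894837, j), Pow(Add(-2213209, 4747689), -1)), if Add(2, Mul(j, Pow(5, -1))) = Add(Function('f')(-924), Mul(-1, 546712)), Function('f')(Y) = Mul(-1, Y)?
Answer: Rational(2165887, 2534480) ≈ 0.85457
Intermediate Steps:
j = -2728950 (j = Add(-10, Mul(5, Add(Mul(-1, -924), Mul(-1, 546712)))) = Add(-10, Mul(5, Add(924, -546712))) = Add(-10, Mul(5, -545788)) = Add(-10, -2728940) = -2728950)
Mul(Add(4894837, j), Pow(Add(-2213209, 4747689), -1)) = Mul(Add(4894837, -2728950), Pow(Add(-2213209, 4747689), -1)) = Mul(2165887, Pow(2534480, -1)) = Mul(2165887, Rational(1, 2534480)) = Rational(2165887, 2534480)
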